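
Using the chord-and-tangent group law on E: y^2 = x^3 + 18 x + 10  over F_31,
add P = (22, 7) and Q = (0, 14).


P != Q, so use the chord formula.
s = (y2 - y1) / (x2 - x1) = (7) / (9) mod 31 = 18
x3 = s^2 - x1 - x2 mod 31 = 18^2 - 22 - 0 = 23
y3 = s (x1 - x3) - y1 mod 31 = 18 * (22 - 23) - 7 = 6

P + Q = (23, 6)


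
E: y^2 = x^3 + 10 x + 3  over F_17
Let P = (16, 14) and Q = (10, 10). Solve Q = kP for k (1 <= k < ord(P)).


Enumerate multiples of P until we hit Q = (10, 10):
  1P = (16, 14)
  2P = (10, 7)
  3P = (7, 5)
  4P = (12, 7)
  5P = (8, 0)
  6P = (12, 10)
  7P = (7, 12)
  8P = (10, 10)
Match found at i = 8.

k = 8


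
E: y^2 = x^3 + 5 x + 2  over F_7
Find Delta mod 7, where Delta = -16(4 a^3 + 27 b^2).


4 a^3 + 27 b^2 = 4*5^3 + 27*2^2 = 500 + 108 = 608
Delta = -16 * (608) = -9728
Delta mod 7 = 2

Delta = 2 (mod 7)


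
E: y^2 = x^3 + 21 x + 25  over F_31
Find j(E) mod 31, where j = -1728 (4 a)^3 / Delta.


Delta = -16(4 a^3 + 27 b^2) mod 31 = 26
-1728 * (4 a)^3 = -1728 * (4*21)^3 mod 31 = 27
j = 27 * 26^(-1) mod 31 = 7

j = 7 (mod 31)


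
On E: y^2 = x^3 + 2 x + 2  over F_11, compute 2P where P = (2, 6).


k = 2 = 10_2 (binary, LSB first: 01)
Double-and-add from P = (2, 6):
  bit 0 = 0: acc unchanged = O
  bit 1 = 1: acc = O + (5, 7) = (5, 7)

2P = (5, 7)


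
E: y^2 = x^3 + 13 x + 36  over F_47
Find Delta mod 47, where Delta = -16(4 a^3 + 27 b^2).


4 a^3 + 27 b^2 = 4*13^3 + 27*36^2 = 8788 + 34992 = 43780
Delta = -16 * (43780) = -700480
Delta mod 47 = 8

Delta = 8 (mod 47)


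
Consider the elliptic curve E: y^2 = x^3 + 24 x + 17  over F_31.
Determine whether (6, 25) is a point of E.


Check whether y^2 = x^3 + 24 x + 17 (mod 31) for (x, y) = (6, 25).
LHS: y^2 = 25^2 mod 31 = 5
RHS: x^3 + 24 x + 17 = 6^3 + 24*6 + 17 mod 31 = 5
LHS = RHS

Yes, on the curve


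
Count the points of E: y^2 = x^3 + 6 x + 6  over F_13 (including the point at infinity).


For each x in F_13, count y with y^2 = x^3 + 6 x + 6 mod 13:
  x = 1: RHS = 0, y in [0]  -> 1 point(s)
  x = 2: RHS = 0, y in [0]  -> 1 point(s)
  x = 3: RHS = 12, y in [5, 8]  -> 2 point(s)
  x = 4: RHS = 3, y in [4, 9]  -> 2 point(s)
  x = 7: RHS = 1, y in [1, 12]  -> 2 point(s)
  x = 9: RHS = 9, y in [3, 10]  -> 2 point(s)
  x = 10: RHS = 0, y in [0]  -> 1 point(s)
  x = 11: RHS = 12, y in [5, 8]  -> 2 point(s)
  x = 12: RHS = 12, y in [5, 8]  -> 2 point(s)
Affine points: 15. Add the point at infinity: total = 16.

#E(F_13) = 16


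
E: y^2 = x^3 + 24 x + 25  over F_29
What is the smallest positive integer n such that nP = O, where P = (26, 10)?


Compute successive multiples of P until we hit O:
  1P = (26, 10)
  2P = (22, 6)
  3P = (11, 5)
  4P = (5, 26)
  5P = (2, 9)
  6P = (8, 27)
  7P = (18, 5)
  8P = (23, 10)
  ... (continuing to 22P)
  22P = O

ord(P) = 22


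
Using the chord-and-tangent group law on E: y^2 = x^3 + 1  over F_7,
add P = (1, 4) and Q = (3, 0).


P != Q, so use the chord formula.
s = (y2 - y1) / (x2 - x1) = (3) / (2) mod 7 = 5
x3 = s^2 - x1 - x2 mod 7 = 5^2 - 1 - 3 = 0
y3 = s (x1 - x3) - y1 mod 7 = 5 * (1 - 0) - 4 = 1

P + Q = (0, 1)


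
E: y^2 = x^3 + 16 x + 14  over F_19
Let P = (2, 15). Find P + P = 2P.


Doubling: s = (3 x1^2 + a) / (2 y1)
s = (3*2^2 + 16) / (2*15) mod 19 = 6
x3 = s^2 - 2 x1 mod 19 = 6^2 - 2*2 = 13
y3 = s (x1 - x3) - y1 mod 19 = 6 * (2 - 13) - 15 = 14

2P = (13, 14)


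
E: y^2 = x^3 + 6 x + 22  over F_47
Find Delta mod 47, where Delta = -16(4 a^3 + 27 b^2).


4 a^3 + 27 b^2 = 4*6^3 + 27*22^2 = 864 + 13068 = 13932
Delta = -16 * (13932) = -222912
Delta mod 47 = 9

Delta = 9 (mod 47)


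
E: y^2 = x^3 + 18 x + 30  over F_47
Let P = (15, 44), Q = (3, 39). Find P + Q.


P != Q, so use the chord formula.
s = (y2 - y1) / (x2 - x1) = (42) / (35) mod 47 = 20
x3 = s^2 - x1 - x2 mod 47 = 20^2 - 15 - 3 = 6
y3 = s (x1 - x3) - y1 mod 47 = 20 * (15 - 6) - 44 = 42

P + Q = (6, 42)


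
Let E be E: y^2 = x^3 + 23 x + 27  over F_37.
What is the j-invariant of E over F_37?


Delta = -16(4 a^3 + 27 b^2) mod 37 = 30
-1728 * (4 a)^3 = -1728 * (4*23)^3 mod 37 = 31
j = 31 * 30^(-1) mod 37 = 22

j = 22 (mod 37)


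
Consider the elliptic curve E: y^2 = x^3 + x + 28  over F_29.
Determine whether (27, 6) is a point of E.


Check whether y^2 = x^3 + 1 x + 28 (mod 29) for (x, y) = (27, 6).
LHS: y^2 = 6^2 mod 29 = 7
RHS: x^3 + 1 x + 28 = 27^3 + 1*27 + 28 mod 29 = 18
LHS != RHS

No, not on the curve


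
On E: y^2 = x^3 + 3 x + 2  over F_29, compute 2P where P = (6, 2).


Doubling: s = (3 x1^2 + a) / (2 y1)
s = (3*6^2 + 3) / (2*2) mod 29 = 6
x3 = s^2 - 2 x1 mod 29 = 6^2 - 2*6 = 24
y3 = s (x1 - x3) - y1 mod 29 = 6 * (6 - 24) - 2 = 6

2P = (24, 6)


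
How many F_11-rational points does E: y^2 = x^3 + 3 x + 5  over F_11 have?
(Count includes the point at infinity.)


For each x in F_11, count y with y^2 = x^3 + 3 x + 5 mod 11:
  x = 0: RHS = 5, y in [4, 7]  -> 2 point(s)
  x = 1: RHS = 9, y in [3, 8]  -> 2 point(s)
  x = 4: RHS = 4, y in [2, 9]  -> 2 point(s)
  x = 10: RHS = 1, y in [1, 10]  -> 2 point(s)
Affine points: 8. Add the point at infinity: total = 9.

#E(F_11) = 9


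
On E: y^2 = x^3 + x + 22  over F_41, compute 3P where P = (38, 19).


k = 3 = 11_2 (binary, LSB first: 11)
Double-and-add from P = (38, 19):
  bit 0 = 1: acc = O + (38, 19) = (38, 19)
  bit 1 = 1: acc = (38, 19) + (2, 14) = (2, 27)

3P = (2, 27)


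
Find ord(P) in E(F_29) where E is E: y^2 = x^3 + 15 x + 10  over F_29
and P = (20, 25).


Compute successive multiples of P until we hit O:
  1P = (20, 25)
  2P = (5, 6)
  3P = (27, 28)
  4P = (10, 0)
  5P = (27, 1)
  6P = (5, 23)
  7P = (20, 4)
  8P = O

ord(P) = 8


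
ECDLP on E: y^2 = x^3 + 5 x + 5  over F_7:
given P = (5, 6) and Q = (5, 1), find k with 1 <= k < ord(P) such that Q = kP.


Enumerate multiples of P until we hit Q = (5, 1):
  1P = (5, 6)
  2P = (1, 2)
  3P = (2, 4)
  4P = (2, 3)
  5P = (1, 5)
  6P = (5, 1)
Match found at i = 6.

k = 6


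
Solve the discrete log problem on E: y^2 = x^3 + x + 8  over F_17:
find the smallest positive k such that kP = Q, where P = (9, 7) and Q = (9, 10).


Enumerate multiples of P until we hit Q = (9, 10):
  1P = (9, 7)
  2P = (3, 15)
  3P = (3, 2)
  4P = (9, 10)
Match found at i = 4.

k = 4


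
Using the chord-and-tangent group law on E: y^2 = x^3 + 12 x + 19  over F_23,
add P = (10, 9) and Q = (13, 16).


P != Q, so use the chord formula.
s = (y2 - y1) / (x2 - x1) = (7) / (3) mod 23 = 10
x3 = s^2 - x1 - x2 mod 23 = 10^2 - 10 - 13 = 8
y3 = s (x1 - x3) - y1 mod 23 = 10 * (10 - 8) - 9 = 11

P + Q = (8, 11)


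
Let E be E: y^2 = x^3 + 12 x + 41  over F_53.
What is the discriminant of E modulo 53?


4 a^3 + 27 b^2 = 4*12^3 + 27*41^2 = 6912 + 45387 = 52299
Delta = -16 * (52299) = -836784
Delta mod 53 = 33

Delta = 33 (mod 53)


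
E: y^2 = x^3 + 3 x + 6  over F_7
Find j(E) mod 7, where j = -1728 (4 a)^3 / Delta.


Delta = -16(4 a^3 + 27 b^2) mod 7 = 3
-1728 * (4 a)^3 = -1728 * (4*3)^3 mod 7 = 6
j = 6 * 3^(-1) mod 7 = 2

j = 2 (mod 7)


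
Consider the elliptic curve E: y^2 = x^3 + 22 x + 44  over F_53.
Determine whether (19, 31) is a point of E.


Check whether y^2 = x^3 + 22 x + 44 (mod 53) for (x, y) = (19, 31).
LHS: y^2 = 31^2 mod 53 = 7
RHS: x^3 + 22 x + 44 = 19^3 + 22*19 + 44 mod 53 = 7
LHS = RHS

Yes, on the curve


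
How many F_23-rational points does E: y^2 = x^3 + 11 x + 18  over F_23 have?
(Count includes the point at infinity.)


For each x in F_23, count y with y^2 = x^3 + 11 x + 18 mod 23:
  x = 0: RHS = 18, y in [8, 15]  -> 2 point(s)
  x = 2: RHS = 2, y in [5, 18]  -> 2 point(s)
  x = 3: RHS = 9, y in [3, 20]  -> 2 point(s)
  x = 6: RHS = 1, y in [1, 22]  -> 2 point(s)
  x = 7: RHS = 1, y in [1, 22]  -> 2 point(s)
  x = 9: RHS = 18, y in [8, 15]  -> 2 point(s)
  x = 10: RHS = 1, y in [1, 22]  -> 2 point(s)
  x = 13: RHS = 12, y in [9, 14]  -> 2 point(s)
  x = 14: RHS = 18, y in [8, 15]  -> 2 point(s)
  x = 15: RHS = 16, y in [4, 19]  -> 2 point(s)
  x = 16: RHS = 12, y in [9, 14]  -> 2 point(s)
  x = 17: RHS = 12, y in [9, 14]  -> 2 point(s)
  x = 19: RHS = 2, y in [5, 18]  -> 2 point(s)
  x = 20: RHS = 4, y in [2, 21]  -> 2 point(s)
  x = 22: RHS = 6, y in [11, 12]  -> 2 point(s)
Affine points: 30. Add the point at infinity: total = 31.

#E(F_23) = 31


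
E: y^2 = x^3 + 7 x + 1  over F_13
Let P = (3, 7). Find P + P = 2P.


Doubling: s = (3 x1^2 + a) / (2 y1)
s = (3*3^2 + 7) / (2*7) mod 13 = 8
x3 = s^2 - 2 x1 mod 13 = 8^2 - 2*3 = 6
y3 = s (x1 - x3) - y1 mod 13 = 8 * (3 - 6) - 7 = 8

2P = (6, 8)


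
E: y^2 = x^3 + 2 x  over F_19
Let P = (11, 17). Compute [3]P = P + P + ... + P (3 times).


k = 3 = 11_2 (binary, LSB first: 11)
Double-and-add from P = (11, 17):
  bit 0 = 1: acc = O + (11, 17) = (11, 17)
  bit 1 = 1: acc = (11, 17) + (17, 8) = (17, 11)

3P = (17, 11)


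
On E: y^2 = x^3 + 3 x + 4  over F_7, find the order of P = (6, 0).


Compute successive multiples of P until we hit O:
  1P = (6, 0)
  2P = O

ord(P) = 2


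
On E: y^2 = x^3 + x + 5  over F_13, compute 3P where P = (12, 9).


k = 3 = 11_2 (binary, LSB first: 11)
Double-and-add from P = (12, 9):
  bit 0 = 1: acc = O + (12, 9) = (12, 9)
  bit 1 = 1: acc = (12, 9) + (12, 4) = O

3P = O


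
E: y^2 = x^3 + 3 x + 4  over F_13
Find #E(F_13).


For each x in F_13, count y with y^2 = x^3 + 3 x + 4 mod 13:
  x = 0: RHS = 4, y in [2, 11]  -> 2 point(s)
  x = 3: RHS = 1, y in [1, 12]  -> 2 point(s)
  x = 5: RHS = 1, y in [1, 12]  -> 2 point(s)
  x = 6: RHS = 4, y in [2, 11]  -> 2 point(s)
  x = 7: RHS = 4, y in [2, 11]  -> 2 point(s)
  x = 11: RHS = 3, y in [4, 9]  -> 2 point(s)
  x = 12: RHS = 0, y in [0]  -> 1 point(s)
Affine points: 13. Add the point at infinity: total = 14.

#E(F_13) = 14


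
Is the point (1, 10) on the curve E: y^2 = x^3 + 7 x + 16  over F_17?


Check whether y^2 = x^3 + 7 x + 16 (mod 17) for (x, y) = (1, 10).
LHS: y^2 = 10^2 mod 17 = 15
RHS: x^3 + 7 x + 16 = 1^3 + 7*1 + 16 mod 17 = 7
LHS != RHS

No, not on the curve


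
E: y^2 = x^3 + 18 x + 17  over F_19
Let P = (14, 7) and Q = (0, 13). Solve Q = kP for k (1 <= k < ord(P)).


Enumerate multiples of P until we hit Q = (0, 13):
  1P = (14, 7)
  2P = (17, 7)
  3P = (7, 12)
  4P = (2, 17)
  5P = (0, 13)
Match found at i = 5.

k = 5


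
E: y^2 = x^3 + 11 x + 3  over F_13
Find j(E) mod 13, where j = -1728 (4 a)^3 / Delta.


Delta = -16(4 a^3 + 27 b^2) mod 13 = 4
-1728 * (4 a)^3 = -1728 * (4*11)^3 mod 13 = 8
j = 8 * 4^(-1) mod 13 = 2

j = 2 (mod 13)


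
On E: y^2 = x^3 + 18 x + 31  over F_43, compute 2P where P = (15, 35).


Doubling: s = (3 x1^2 + a) / (2 y1)
s = (3*15^2 + 18) / (2*35) mod 43 = 40
x3 = s^2 - 2 x1 mod 43 = 40^2 - 2*15 = 22
y3 = s (x1 - x3) - y1 mod 43 = 40 * (15 - 22) - 35 = 29

2P = (22, 29)


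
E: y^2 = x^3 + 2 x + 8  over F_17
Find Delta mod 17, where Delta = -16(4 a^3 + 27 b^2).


4 a^3 + 27 b^2 = 4*2^3 + 27*8^2 = 32 + 1728 = 1760
Delta = -16 * (1760) = -28160
Delta mod 17 = 9

Delta = 9 (mod 17)


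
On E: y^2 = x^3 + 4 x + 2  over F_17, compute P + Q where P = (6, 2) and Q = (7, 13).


P != Q, so use the chord formula.
s = (y2 - y1) / (x2 - x1) = (11) / (1) mod 17 = 11
x3 = s^2 - x1 - x2 mod 17 = 11^2 - 6 - 7 = 6
y3 = s (x1 - x3) - y1 mod 17 = 11 * (6 - 6) - 2 = 15

P + Q = (6, 15)


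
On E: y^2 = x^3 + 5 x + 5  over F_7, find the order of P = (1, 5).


Compute successive multiples of P until we hit O:
  1P = (1, 5)
  2P = (2, 4)
  3P = (5, 6)
  4P = (5, 1)
  5P = (2, 3)
  6P = (1, 2)
  7P = O

ord(P) = 7


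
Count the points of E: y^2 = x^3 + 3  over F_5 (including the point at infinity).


For each x in F_5, count y with y^2 = x^3 + 0 x + 3 mod 5:
  x = 1: RHS = 4, y in [2, 3]  -> 2 point(s)
  x = 2: RHS = 1, y in [1, 4]  -> 2 point(s)
  x = 3: RHS = 0, y in [0]  -> 1 point(s)
Affine points: 5. Add the point at infinity: total = 6.

#E(F_5) = 6


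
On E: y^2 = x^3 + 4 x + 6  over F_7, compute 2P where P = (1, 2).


Doubling: s = (3 x1^2 + a) / (2 y1)
s = (3*1^2 + 4) / (2*2) mod 7 = 0
x3 = s^2 - 2 x1 mod 7 = 0^2 - 2*1 = 5
y3 = s (x1 - x3) - y1 mod 7 = 0 * (1 - 5) - 2 = 5

2P = (5, 5)


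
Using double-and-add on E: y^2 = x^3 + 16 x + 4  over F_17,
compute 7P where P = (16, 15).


k = 7 = 111_2 (binary, LSB first: 111)
Double-and-add from P = (16, 15):
  bit 0 = 1: acc = O + (16, 15) = (16, 15)
  bit 1 = 1: acc = (16, 15) + (15, 10) = (11, 10)
  bit 2 = 1: acc = (11, 10) + (8, 10) = (15, 7)

7P = (15, 7)


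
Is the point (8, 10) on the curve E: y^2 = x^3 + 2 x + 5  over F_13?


Check whether y^2 = x^3 + 2 x + 5 (mod 13) for (x, y) = (8, 10).
LHS: y^2 = 10^2 mod 13 = 9
RHS: x^3 + 2 x + 5 = 8^3 + 2*8 + 5 mod 13 = 0
LHS != RHS

No, not on the curve


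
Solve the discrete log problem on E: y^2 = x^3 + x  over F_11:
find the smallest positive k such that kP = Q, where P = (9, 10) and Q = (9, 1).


Enumerate multiples of P until we hit Q = (9, 1):
  1P = (9, 10)
  2P = (5, 8)
  3P = (0, 0)
  4P = (5, 3)
  5P = (9, 1)
Match found at i = 5.

k = 5


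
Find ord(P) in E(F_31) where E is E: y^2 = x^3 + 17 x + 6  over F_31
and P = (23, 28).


Compute successive multiples of P until we hit O:
  1P = (23, 28)
  2P = (4, 18)
  3P = (9, 12)
  4P = (6, 18)
  5P = (12, 4)
  6P = (21, 13)
  7P = (20, 10)
  8P = (24, 28)
  ... (continuing to 24P)
  24P = O

ord(P) = 24


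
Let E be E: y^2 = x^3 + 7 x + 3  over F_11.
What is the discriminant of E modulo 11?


4 a^3 + 27 b^2 = 4*7^3 + 27*3^2 = 1372 + 243 = 1615
Delta = -16 * (1615) = -25840
Delta mod 11 = 10

Delta = 10 (mod 11)


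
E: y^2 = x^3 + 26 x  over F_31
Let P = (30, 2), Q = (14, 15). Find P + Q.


P != Q, so use the chord formula.
s = (y2 - y1) / (x2 - x1) = (13) / (15) mod 31 = 5
x3 = s^2 - x1 - x2 mod 31 = 5^2 - 30 - 14 = 12
y3 = s (x1 - x3) - y1 mod 31 = 5 * (30 - 12) - 2 = 26

P + Q = (12, 26)


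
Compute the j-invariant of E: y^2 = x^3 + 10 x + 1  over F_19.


Delta = -16(4 a^3 + 27 b^2) mod 19 = 16
-1728 * (4 a)^3 = -1728 * (4*10)^3 mod 19 = 8
j = 8 * 16^(-1) mod 19 = 10

j = 10 (mod 19)


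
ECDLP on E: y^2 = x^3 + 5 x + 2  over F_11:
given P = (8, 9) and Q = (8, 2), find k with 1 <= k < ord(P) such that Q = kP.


Enumerate multiples of P until we hit Q = (8, 2):
  1P = (8, 9)
  2P = (4, 3)
  3P = (4, 8)
  4P = (8, 2)
Match found at i = 4.

k = 4


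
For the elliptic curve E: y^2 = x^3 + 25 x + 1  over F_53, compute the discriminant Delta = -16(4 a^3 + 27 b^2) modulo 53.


4 a^3 + 27 b^2 = 4*25^3 + 27*1^2 = 62500 + 27 = 62527
Delta = -16 * (62527) = -1000432
Delta mod 53 = 49

Delta = 49 (mod 53)


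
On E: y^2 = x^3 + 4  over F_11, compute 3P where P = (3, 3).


k = 3 = 11_2 (binary, LSB first: 11)
Double-and-add from P = (3, 3):
  bit 0 = 1: acc = O + (3, 3) = (3, 3)
  bit 1 = 1: acc = (3, 3) + (6, 0) = (3, 8)

3P = (3, 8)


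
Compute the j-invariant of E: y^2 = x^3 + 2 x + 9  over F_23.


Delta = -16(4 a^3 + 27 b^2) mod 23 = 8
-1728 * (4 a)^3 = -1728 * (4*2)^3 mod 23 = 5
j = 5 * 8^(-1) mod 23 = 15

j = 15 (mod 23)


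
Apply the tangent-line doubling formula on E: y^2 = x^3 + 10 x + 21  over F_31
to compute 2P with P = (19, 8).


Doubling: s = (3 x1^2 + a) / (2 y1)
s = (3*19^2 + 10) / (2*8) mod 31 = 16
x3 = s^2 - 2 x1 mod 31 = 16^2 - 2*19 = 1
y3 = s (x1 - x3) - y1 mod 31 = 16 * (19 - 1) - 8 = 1

2P = (1, 1)


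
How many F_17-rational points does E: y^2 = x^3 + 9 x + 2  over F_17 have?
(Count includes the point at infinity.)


For each x in F_17, count y with y^2 = x^3 + 9 x + 2 mod 17:
  x = 0: RHS = 2, y in [6, 11]  -> 2 point(s)
  x = 4: RHS = 0, y in [0]  -> 1 point(s)
  x = 5: RHS = 2, y in [6, 11]  -> 2 point(s)
  x = 6: RHS = 0, y in [0]  -> 1 point(s)
  x = 7: RHS = 0, y in [0]  -> 1 point(s)
  x = 8: RHS = 8, y in [5, 12]  -> 2 point(s)
  x = 9: RHS = 13, y in [8, 9]  -> 2 point(s)
  x = 10: RHS = 4, y in [2, 15]  -> 2 point(s)
  x = 11: RHS = 4, y in [2, 15]  -> 2 point(s)
  x = 12: RHS = 2, y in [6, 11]  -> 2 point(s)
  x = 13: RHS = 4, y in [2, 15]  -> 2 point(s)
  x = 14: RHS = 16, y in [4, 13]  -> 2 point(s)
  x = 16: RHS = 9, y in [3, 14]  -> 2 point(s)
Affine points: 23. Add the point at infinity: total = 24.

#E(F_17) = 24


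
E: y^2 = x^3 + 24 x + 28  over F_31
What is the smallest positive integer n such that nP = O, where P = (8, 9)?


Compute successive multiples of P until we hit O:
  1P = (8, 9)
  2P = (4, 8)
  3P = (21, 11)
  4P = (20, 13)
  5P = (10, 11)
  6P = (14, 16)
  7P = (25, 28)
  8P = (0, 20)
  ... (continuing to 22P)
  22P = O

ord(P) = 22


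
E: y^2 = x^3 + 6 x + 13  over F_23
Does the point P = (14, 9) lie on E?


Check whether y^2 = x^3 + 6 x + 13 (mod 23) for (x, y) = (14, 9).
LHS: y^2 = 9^2 mod 23 = 12
RHS: x^3 + 6 x + 13 = 14^3 + 6*14 + 13 mod 23 = 12
LHS = RHS

Yes, on the curve


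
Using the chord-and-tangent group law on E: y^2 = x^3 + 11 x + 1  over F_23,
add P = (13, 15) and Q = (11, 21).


P != Q, so use the chord formula.
s = (y2 - y1) / (x2 - x1) = (6) / (21) mod 23 = 20
x3 = s^2 - x1 - x2 mod 23 = 20^2 - 13 - 11 = 8
y3 = s (x1 - x3) - y1 mod 23 = 20 * (13 - 8) - 15 = 16

P + Q = (8, 16)


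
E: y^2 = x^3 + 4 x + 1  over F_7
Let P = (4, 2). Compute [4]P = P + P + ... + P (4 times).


k = 4 = 100_2 (binary, LSB first: 001)
Double-and-add from P = (4, 2):
  bit 0 = 0: acc unchanged = O
  bit 1 = 0: acc unchanged = O
  bit 2 = 1: acc = O + (4, 5) = (4, 5)

4P = (4, 5)


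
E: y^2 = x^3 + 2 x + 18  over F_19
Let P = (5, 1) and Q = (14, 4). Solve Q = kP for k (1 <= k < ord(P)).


Enumerate multiples of P until we hit Q = (14, 4):
  1P = (5, 1)
  2P = (14, 4)
Match found at i = 2.

k = 2


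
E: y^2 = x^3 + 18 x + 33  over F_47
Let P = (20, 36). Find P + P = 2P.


Doubling: s = (3 x1^2 + a) / (2 y1)
s = (3*20^2 + 18) / (2*36) mod 47 = 13
x3 = s^2 - 2 x1 mod 47 = 13^2 - 2*20 = 35
y3 = s (x1 - x3) - y1 mod 47 = 13 * (20 - 35) - 36 = 4

2P = (35, 4)


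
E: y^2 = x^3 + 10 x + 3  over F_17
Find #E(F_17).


For each x in F_17, count y with y^2 = x^3 + 10 x + 3 mod 17:
  x = 3: RHS = 9, y in [3, 14]  -> 2 point(s)
  x = 5: RHS = 8, y in [5, 12]  -> 2 point(s)
  x = 7: RHS = 8, y in [5, 12]  -> 2 point(s)
  x = 8: RHS = 0, y in [0]  -> 1 point(s)
  x = 10: RHS = 15, y in [7, 10]  -> 2 point(s)
  x = 11: RHS = 16, y in [4, 13]  -> 2 point(s)
  x = 12: RHS = 15, y in [7, 10]  -> 2 point(s)
  x = 13: RHS = 1, y in [1, 16]  -> 2 point(s)
  x = 15: RHS = 9, y in [3, 14]  -> 2 point(s)
  x = 16: RHS = 9, y in [3, 14]  -> 2 point(s)
Affine points: 19. Add the point at infinity: total = 20.

#E(F_17) = 20


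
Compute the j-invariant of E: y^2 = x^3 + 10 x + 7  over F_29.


Delta = -16(4 a^3 + 27 b^2) mod 29 = 5
-1728 * (4 a)^3 = -1728 * (4*10)^3 mod 29 = 22
j = 22 * 5^(-1) mod 29 = 16

j = 16 (mod 29)


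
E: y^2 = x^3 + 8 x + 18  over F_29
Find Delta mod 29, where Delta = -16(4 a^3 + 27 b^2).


4 a^3 + 27 b^2 = 4*8^3 + 27*18^2 = 2048 + 8748 = 10796
Delta = -16 * (10796) = -172736
Delta mod 29 = 17

Delta = 17 (mod 29)


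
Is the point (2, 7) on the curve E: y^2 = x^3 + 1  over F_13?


Check whether y^2 = x^3 + 0 x + 1 (mod 13) for (x, y) = (2, 7).
LHS: y^2 = 7^2 mod 13 = 10
RHS: x^3 + 0 x + 1 = 2^3 + 0*2 + 1 mod 13 = 9
LHS != RHS

No, not on the curve


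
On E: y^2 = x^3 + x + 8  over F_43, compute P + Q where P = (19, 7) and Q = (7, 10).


P != Q, so use the chord formula.
s = (y2 - y1) / (x2 - x1) = (3) / (31) mod 43 = 32
x3 = s^2 - x1 - x2 mod 43 = 32^2 - 19 - 7 = 9
y3 = s (x1 - x3) - y1 mod 43 = 32 * (19 - 9) - 7 = 12

P + Q = (9, 12)


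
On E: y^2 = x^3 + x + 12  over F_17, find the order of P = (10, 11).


Compute successive multiples of P until we hit O:
  1P = (10, 11)
  2P = (15, 11)
  3P = (9, 6)
  4P = (6, 9)
  5P = (14, 4)
  6P = (12, 1)
  7P = (3, 5)
  8P = (3, 12)
  ... (continuing to 15P)
  15P = O

ord(P) = 15


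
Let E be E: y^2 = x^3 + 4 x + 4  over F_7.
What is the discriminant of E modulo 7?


4 a^3 + 27 b^2 = 4*4^3 + 27*4^2 = 256 + 432 = 688
Delta = -16 * (688) = -11008
Delta mod 7 = 3

Delta = 3 (mod 7)


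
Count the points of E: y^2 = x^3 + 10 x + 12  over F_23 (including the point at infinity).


For each x in F_23, count y with y^2 = x^3 + 10 x + 12 mod 23:
  x = 0: RHS = 12, y in [9, 14]  -> 2 point(s)
  x = 1: RHS = 0, y in [0]  -> 1 point(s)
  x = 3: RHS = 0, y in [0]  -> 1 point(s)
  x = 4: RHS = 1, y in [1, 22]  -> 2 point(s)
  x = 5: RHS = 3, y in [7, 16]  -> 2 point(s)
  x = 6: RHS = 12, y in [9, 14]  -> 2 point(s)
  x = 8: RHS = 6, y in [11, 12]  -> 2 point(s)
  x = 9: RHS = 3, y in [7, 16]  -> 2 point(s)
  x = 10: RHS = 8, y in [10, 13]  -> 2 point(s)
  x = 11: RHS = 4, y in [2, 21]  -> 2 point(s)
  x = 13: RHS = 16, y in [4, 19]  -> 2 point(s)
  x = 15: RHS = 18, y in [8, 15]  -> 2 point(s)
  x = 16: RHS = 13, y in [6, 17]  -> 2 point(s)
  x = 17: RHS = 12, y in [9, 14]  -> 2 point(s)
  x = 19: RHS = 0, y in [0]  -> 1 point(s)
  x = 20: RHS = 1, y in [1, 22]  -> 2 point(s)
  x = 22: RHS = 1, y in [1, 22]  -> 2 point(s)
Affine points: 31. Add the point at infinity: total = 32.

#E(F_23) = 32


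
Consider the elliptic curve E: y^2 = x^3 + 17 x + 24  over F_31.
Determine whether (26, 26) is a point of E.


Check whether y^2 = x^3 + 17 x + 24 (mod 31) for (x, y) = (26, 26).
LHS: y^2 = 26^2 mod 31 = 25
RHS: x^3 + 17 x + 24 = 26^3 + 17*26 + 24 mod 31 = 0
LHS != RHS

No, not on the curve


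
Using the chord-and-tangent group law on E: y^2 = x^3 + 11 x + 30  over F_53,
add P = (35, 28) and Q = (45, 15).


P != Q, so use the chord formula.
s = (y2 - y1) / (x2 - x1) = (40) / (10) mod 53 = 4
x3 = s^2 - x1 - x2 mod 53 = 4^2 - 35 - 45 = 42
y3 = s (x1 - x3) - y1 mod 53 = 4 * (35 - 42) - 28 = 50

P + Q = (42, 50)


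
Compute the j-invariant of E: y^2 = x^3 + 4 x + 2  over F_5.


Delta = -16(4 a^3 + 27 b^2) mod 5 = 1
-1728 * (4 a)^3 = -1728 * (4*4)^3 mod 5 = 2
j = 2 * 1^(-1) mod 5 = 2

j = 2 (mod 5)


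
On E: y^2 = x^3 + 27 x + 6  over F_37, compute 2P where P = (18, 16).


Doubling: s = (3 x1^2 + a) / (2 y1)
s = (3*18^2 + 27) / (2*16) mod 37 = 0
x3 = s^2 - 2 x1 mod 37 = 0^2 - 2*18 = 1
y3 = s (x1 - x3) - y1 mod 37 = 0 * (18 - 1) - 16 = 21

2P = (1, 21)


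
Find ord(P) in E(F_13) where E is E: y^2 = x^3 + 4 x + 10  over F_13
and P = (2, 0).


Compute successive multiples of P until we hit O:
  1P = (2, 0)
  2P = O

ord(P) = 2


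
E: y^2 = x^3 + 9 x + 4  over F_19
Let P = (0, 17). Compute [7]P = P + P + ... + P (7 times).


k = 7 = 111_2 (binary, LSB first: 111)
Double-and-add from P = (0, 17):
  bit 0 = 1: acc = O + (0, 17) = (0, 17)
  bit 1 = 1: acc = (0, 17) + (11, 3) = (17, 15)
  bit 2 = 1: acc = (17, 15) + (3, 18) = (10, 12)

7P = (10, 12)


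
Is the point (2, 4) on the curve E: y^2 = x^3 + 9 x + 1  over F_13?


Check whether y^2 = x^3 + 9 x + 1 (mod 13) for (x, y) = (2, 4).
LHS: y^2 = 4^2 mod 13 = 3
RHS: x^3 + 9 x + 1 = 2^3 + 9*2 + 1 mod 13 = 1
LHS != RHS

No, not on the curve


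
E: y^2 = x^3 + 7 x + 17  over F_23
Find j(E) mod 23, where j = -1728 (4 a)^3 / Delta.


Delta = -16(4 a^3 + 27 b^2) mod 23 = 9
-1728 * (4 a)^3 = -1728 * (4*7)^3 mod 23 = 16
j = 16 * 9^(-1) mod 23 = 12

j = 12 (mod 23)


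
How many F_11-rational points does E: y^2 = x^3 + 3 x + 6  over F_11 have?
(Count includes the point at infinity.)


For each x in F_11, count y with y^2 = x^3 + 3 x + 6 mod 11:
  x = 2: RHS = 9, y in [3, 8]  -> 2 point(s)
  x = 3: RHS = 9, y in [3, 8]  -> 2 point(s)
  x = 4: RHS = 5, y in [4, 7]  -> 2 point(s)
  x = 5: RHS = 3, y in [5, 6]  -> 2 point(s)
  x = 6: RHS = 9, y in [3, 8]  -> 2 point(s)
  x = 8: RHS = 3, y in [5, 6]  -> 2 point(s)
  x = 9: RHS = 3, y in [5, 6]  -> 2 point(s)
Affine points: 14. Add the point at infinity: total = 15.

#E(F_11) = 15


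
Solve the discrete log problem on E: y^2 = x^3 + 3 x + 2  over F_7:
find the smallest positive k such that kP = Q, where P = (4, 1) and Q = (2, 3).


Enumerate multiples of P until we hit Q = (2, 3):
  1P = (4, 1)
  2P = (0, 3)
  3P = (5, 3)
  4P = (2, 3)
Match found at i = 4.

k = 4


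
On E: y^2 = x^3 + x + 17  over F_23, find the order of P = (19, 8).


Compute successive multiples of P until we hit O:
  1P = (19, 8)
  2P = (11, 5)
  3P = (5, 3)
  4P = (3, 1)
  5P = (2, 21)
  6P = (15, 16)
  7P = (16, 9)
  8P = (6, 3)
  ... (continuing to 27P)
  27P = O

ord(P) = 27


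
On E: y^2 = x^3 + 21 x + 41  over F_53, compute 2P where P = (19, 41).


Doubling: s = (3 x1^2 + a) / (2 y1)
s = (3*19^2 + 21) / (2*41) mod 53 = 7
x3 = s^2 - 2 x1 mod 53 = 7^2 - 2*19 = 11
y3 = s (x1 - x3) - y1 mod 53 = 7 * (19 - 11) - 41 = 15

2P = (11, 15)


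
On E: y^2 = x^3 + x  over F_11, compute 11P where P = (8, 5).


k = 11 = 1011_2 (binary, LSB first: 1101)
Double-and-add from P = (8, 5):
  bit 0 = 1: acc = O + (8, 5) = (8, 5)
  bit 1 = 1: acc = (8, 5) + (9, 1) = (10, 3)
  bit 2 = 0: acc unchanged = (10, 3)
  bit 3 = 1: acc = (10, 3) + (5, 8) = (8, 6)

11P = (8, 6)


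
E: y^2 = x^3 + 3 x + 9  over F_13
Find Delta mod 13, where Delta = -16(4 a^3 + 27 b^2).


4 a^3 + 27 b^2 = 4*3^3 + 27*9^2 = 108 + 2187 = 2295
Delta = -16 * (2295) = -36720
Delta mod 13 = 5

Delta = 5 (mod 13)


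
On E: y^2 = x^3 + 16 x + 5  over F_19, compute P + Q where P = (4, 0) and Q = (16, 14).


P != Q, so use the chord formula.
s = (y2 - y1) / (x2 - x1) = (14) / (12) mod 19 = 17
x3 = s^2 - x1 - x2 mod 19 = 17^2 - 4 - 16 = 3
y3 = s (x1 - x3) - y1 mod 19 = 17 * (4 - 3) - 0 = 17

P + Q = (3, 17)


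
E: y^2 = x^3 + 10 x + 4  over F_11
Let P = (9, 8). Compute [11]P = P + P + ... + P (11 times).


k = 11 = 1011_2 (binary, LSB first: 1101)
Double-and-add from P = (9, 8):
  bit 0 = 1: acc = O + (9, 8) = (9, 8)
  bit 1 = 1: acc = (9, 8) + (4, 3) = (10, 2)
  bit 2 = 0: acc unchanged = (10, 2)
  bit 3 = 1: acc = (10, 2) + (0, 9) = (6, 4)

11P = (6, 4)


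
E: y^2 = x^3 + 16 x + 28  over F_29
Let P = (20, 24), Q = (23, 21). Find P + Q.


P != Q, so use the chord formula.
s = (y2 - y1) / (x2 - x1) = (26) / (3) mod 29 = 28
x3 = s^2 - x1 - x2 mod 29 = 28^2 - 20 - 23 = 16
y3 = s (x1 - x3) - y1 mod 29 = 28 * (20 - 16) - 24 = 1

P + Q = (16, 1)


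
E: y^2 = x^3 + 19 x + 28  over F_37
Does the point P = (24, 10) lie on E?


Check whether y^2 = x^3 + 19 x + 28 (mod 37) for (x, y) = (24, 10).
LHS: y^2 = 10^2 mod 37 = 26
RHS: x^3 + 19 x + 28 = 24^3 + 19*24 + 28 mod 37 = 26
LHS = RHS

Yes, on the curve


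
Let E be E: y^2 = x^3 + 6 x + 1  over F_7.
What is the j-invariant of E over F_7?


Delta = -16(4 a^3 + 27 b^2) mod 7 = 3
-1728 * (4 a)^3 = -1728 * (4*6)^3 mod 7 = 6
j = 6 * 3^(-1) mod 7 = 2

j = 2 (mod 7)


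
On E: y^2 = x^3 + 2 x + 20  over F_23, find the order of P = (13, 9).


Compute successive multiples of P until we hit O:
  1P = (13, 9)
  2P = (13, 14)
  3P = O

ord(P) = 3


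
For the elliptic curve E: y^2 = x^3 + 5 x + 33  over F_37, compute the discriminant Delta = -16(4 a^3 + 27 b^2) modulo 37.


4 a^3 + 27 b^2 = 4*5^3 + 27*33^2 = 500 + 29403 = 29903
Delta = -16 * (29903) = -478448
Delta mod 37 = 36

Delta = 36 (mod 37)


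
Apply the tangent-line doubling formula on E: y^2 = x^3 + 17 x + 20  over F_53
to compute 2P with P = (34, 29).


Doubling: s = (3 x1^2 + a) / (2 y1)
s = (3*34^2 + 17) / (2*29) mod 53 = 8
x3 = s^2 - 2 x1 mod 53 = 8^2 - 2*34 = 49
y3 = s (x1 - x3) - y1 mod 53 = 8 * (34 - 49) - 29 = 10

2P = (49, 10)


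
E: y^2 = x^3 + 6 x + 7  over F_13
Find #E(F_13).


For each x in F_13, count y with y^2 = x^3 + 6 x + 7 mod 13:
  x = 1: RHS = 1, y in [1, 12]  -> 2 point(s)
  x = 2: RHS = 1, y in [1, 12]  -> 2 point(s)
  x = 3: RHS = 0, y in [0]  -> 1 point(s)
  x = 4: RHS = 4, y in [2, 11]  -> 2 point(s)
  x = 6: RHS = 12, y in [5, 8]  -> 2 point(s)
  x = 9: RHS = 10, y in [6, 7]  -> 2 point(s)
  x = 10: RHS = 1, y in [1, 12]  -> 2 point(s)
  x = 11: RHS = 0, y in [0]  -> 1 point(s)
  x = 12: RHS = 0, y in [0]  -> 1 point(s)
Affine points: 15. Add the point at infinity: total = 16.

#E(F_13) = 16


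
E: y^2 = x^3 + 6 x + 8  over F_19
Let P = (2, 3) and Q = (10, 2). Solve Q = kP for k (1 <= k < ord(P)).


Enumerate multiples of P until we hit Q = (10, 2):
  1P = (2, 3)
  2P = (5, 7)
  3P = (18, 1)
  4P = (10, 17)
  5P = (16, 1)
  6P = (8, 6)
  7P = (14, 10)
  8P = (4, 18)
  9P = (17, 8)
  10P = (17, 11)
  11P = (4, 1)
  12P = (14, 9)
  13P = (8, 13)
  14P = (16, 18)
  15P = (10, 2)
Match found at i = 15.

k = 15


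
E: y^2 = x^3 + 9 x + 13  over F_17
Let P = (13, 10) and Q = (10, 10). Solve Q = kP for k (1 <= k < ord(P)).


Enumerate multiples of P until we hit Q = (10, 10):
  1P = (13, 10)
  2P = (12, 9)
  3P = (10, 10)
Match found at i = 3.

k = 3


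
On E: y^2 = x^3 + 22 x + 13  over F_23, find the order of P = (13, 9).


Compute successive multiples of P until we hit O:
  1P = (13, 9)
  2P = (20, 14)
  3P = (6, 19)
  4P = (22, 17)
  5P = (1, 17)
  6P = (12, 21)
  7P = (4, 21)
  8P = (18, 13)
  ... (continuing to 25P)
  25P = O

ord(P) = 25


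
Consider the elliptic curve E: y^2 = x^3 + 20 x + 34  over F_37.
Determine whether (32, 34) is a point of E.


Check whether y^2 = x^3 + 20 x + 34 (mod 37) for (x, y) = (32, 34).
LHS: y^2 = 34^2 mod 37 = 9
RHS: x^3 + 20 x + 34 = 32^3 + 20*32 + 34 mod 37 = 31
LHS != RHS

No, not on the curve


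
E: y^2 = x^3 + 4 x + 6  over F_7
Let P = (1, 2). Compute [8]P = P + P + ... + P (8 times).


k = 8 = 1000_2 (binary, LSB first: 0001)
Double-and-add from P = (1, 2):
  bit 0 = 0: acc unchanged = O
  bit 1 = 0: acc unchanged = O
  bit 2 = 0: acc unchanged = O
  bit 3 = 1: acc = O + (2, 1) = (2, 1)

8P = (2, 1)


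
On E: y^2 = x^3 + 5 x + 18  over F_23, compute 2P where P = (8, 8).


Doubling: s = (3 x1^2 + a) / (2 y1)
s = (3*8^2 + 5) / (2*8) mod 23 = 8
x3 = s^2 - 2 x1 mod 23 = 8^2 - 2*8 = 2
y3 = s (x1 - x3) - y1 mod 23 = 8 * (8 - 2) - 8 = 17

2P = (2, 17)


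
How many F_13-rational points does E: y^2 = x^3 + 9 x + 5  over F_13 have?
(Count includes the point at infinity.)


For each x in F_13, count y with y^2 = x^3 + 9 x + 5 mod 13:
  x = 4: RHS = 1, y in [1, 12]  -> 2 point(s)
  x = 8: RHS = 4, y in [2, 11]  -> 2 point(s)
  x = 9: RHS = 9, y in [3, 10]  -> 2 point(s)
  x = 10: RHS = 3, y in [4, 9]  -> 2 point(s)
Affine points: 8. Add the point at infinity: total = 9.

#E(F_13) = 9


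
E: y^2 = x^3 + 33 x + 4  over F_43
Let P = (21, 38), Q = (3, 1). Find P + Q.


P != Q, so use the chord formula.
s = (y2 - y1) / (x2 - x1) = (6) / (25) mod 43 = 14
x3 = s^2 - x1 - x2 mod 43 = 14^2 - 21 - 3 = 0
y3 = s (x1 - x3) - y1 mod 43 = 14 * (21 - 0) - 38 = 41

P + Q = (0, 41)


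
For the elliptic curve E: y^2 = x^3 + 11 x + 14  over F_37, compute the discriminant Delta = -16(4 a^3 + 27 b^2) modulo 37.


4 a^3 + 27 b^2 = 4*11^3 + 27*14^2 = 5324 + 5292 = 10616
Delta = -16 * (10616) = -169856
Delta mod 37 = 11

Delta = 11 (mod 37)


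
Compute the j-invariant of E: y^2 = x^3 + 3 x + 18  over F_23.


Delta = -16(4 a^3 + 27 b^2) mod 23 = 7
-1728 * (4 a)^3 = -1728 * (4*3)^3 mod 23 = 14
j = 14 * 7^(-1) mod 23 = 2

j = 2 (mod 23)


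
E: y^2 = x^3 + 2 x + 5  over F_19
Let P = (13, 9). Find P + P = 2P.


Doubling: s = (3 x1^2 + a) / (2 y1)
s = (3*13^2 + 2) / (2*9) mod 19 = 4
x3 = s^2 - 2 x1 mod 19 = 4^2 - 2*13 = 9
y3 = s (x1 - x3) - y1 mod 19 = 4 * (13 - 9) - 9 = 7

2P = (9, 7)


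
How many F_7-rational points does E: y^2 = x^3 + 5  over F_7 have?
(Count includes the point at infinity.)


For each x in F_7, count y with y^2 = x^3 + 0 x + 5 mod 7:
  x = 3: RHS = 4, y in [2, 5]  -> 2 point(s)
  x = 5: RHS = 4, y in [2, 5]  -> 2 point(s)
  x = 6: RHS = 4, y in [2, 5]  -> 2 point(s)
Affine points: 6. Add the point at infinity: total = 7.

#E(F_7) = 7


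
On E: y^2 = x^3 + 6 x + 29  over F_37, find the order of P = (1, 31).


Compute successive multiples of P until we hit O:
  1P = (1, 31)
  2P = (24, 14)
  3P = (8, 16)
  4P = (19, 34)
  5P = (16, 22)
  6P = (10, 4)
  7P = (35, 34)
  8P = (2, 7)
  ... (continuing to 40P)
  40P = O

ord(P) = 40


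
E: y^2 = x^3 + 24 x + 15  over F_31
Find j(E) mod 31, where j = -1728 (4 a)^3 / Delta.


Delta = -16(4 a^3 + 27 b^2) mod 31 = 20
-1728 * (4 a)^3 = -1728 * (4*24)^3 mod 31 = 30
j = 30 * 20^(-1) mod 31 = 17

j = 17 (mod 31)


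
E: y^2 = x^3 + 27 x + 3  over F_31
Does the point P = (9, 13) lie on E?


Check whether y^2 = x^3 + 27 x + 3 (mod 31) for (x, y) = (9, 13).
LHS: y^2 = 13^2 mod 31 = 14
RHS: x^3 + 27 x + 3 = 9^3 + 27*9 + 3 mod 31 = 14
LHS = RHS

Yes, on the curve


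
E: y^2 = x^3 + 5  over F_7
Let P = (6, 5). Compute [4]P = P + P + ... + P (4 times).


k = 4 = 100_2 (binary, LSB first: 001)
Double-and-add from P = (6, 5):
  bit 0 = 0: acc unchanged = O
  bit 1 = 0: acc unchanged = O
  bit 2 = 1: acc = O + (5, 5) = (5, 5)

4P = (5, 5)


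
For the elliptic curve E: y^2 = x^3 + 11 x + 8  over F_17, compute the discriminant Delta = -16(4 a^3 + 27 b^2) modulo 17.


4 a^3 + 27 b^2 = 4*11^3 + 27*8^2 = 5324 + 1728 = 7052
Delta = -16 * (7052) = -112832
Delta mod 17 = 14

Delta = 14 (mod 17)


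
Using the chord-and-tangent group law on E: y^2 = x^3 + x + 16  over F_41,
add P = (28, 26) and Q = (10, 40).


P != Q, so use the chord formula.
s = (y2 - y1) / (x2 - x1) = (14) / (23) mod 41 = 22
x3 = s^2 - x1 - x2 mod 41 = 22^2 - 28 - 10 = 36
y3 = s (x1 - x3) - y1 mod 41 = 22 * (28 - 36) - 26 = 3

P + Q = (36, 3)


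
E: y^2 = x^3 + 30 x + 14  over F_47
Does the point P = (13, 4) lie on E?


Check whether y^2 = x^3 + 30 x + 14 (mod 47) for (x, y) = (13, 4).
LHS: y^2 = 4^2 mod 47 = 16
RHS: x^3 + 30 x + 14 = 13^3 + 30*13 + 14 mod 47 = 16
LHS = RHS

Yes, on the curve


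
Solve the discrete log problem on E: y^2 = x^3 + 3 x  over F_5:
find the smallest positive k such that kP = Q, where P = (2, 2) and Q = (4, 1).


Enumerate multiples of P until we hit Q = (4, 1):
  1P = (2, 2)
  2P = (1, 3)
  3P = (3, 4)
  4P = (4, 4)
  5P = (0, 0)
  6P = (4, 1)
Match found at i = 6.

k = 6


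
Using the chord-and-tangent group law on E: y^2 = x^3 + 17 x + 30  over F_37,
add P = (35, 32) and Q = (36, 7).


P != Q, so use the chord formula.
s = (y2 - y1) / (x2 - x1) = (12) / (1) mod 37 = 12
x3 = s^2 - x1 - x2 mod 37 = 12^2 - 35 - 36 = 36
y3 = s (x1 - x3) - y1 mod 37 = 12 * (35 - 36) - 32 = 30

P + Q = (36, 30)


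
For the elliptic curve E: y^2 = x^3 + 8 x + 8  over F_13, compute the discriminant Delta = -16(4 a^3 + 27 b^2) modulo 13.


4 a^3 + 27 b^2 = 4*8^3 + 27*8^2 = 2048 + 1728 = 3776
Delta = -16 * (3776) = -60416
Delta mod 13 = 8

Delta = 8 (mod 13)


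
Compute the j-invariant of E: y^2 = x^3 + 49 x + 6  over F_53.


Delta = -16(4 a^3 + 27 b^2) mod 53 = 45
-1728 * (4 a)^3 = -1728 * (4*49)^3 mod 53 = 3
j = 3 * 45^(-1) mod 53 = 46

j = 46 (mod 53)


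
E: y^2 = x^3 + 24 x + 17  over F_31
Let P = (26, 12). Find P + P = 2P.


Doubling: s = (3 x1^2 + a) / (2 y1)
s = (3*26^2 + 24) / (2*12) mod 31 = 8
x3 = s^2 - 2 x1 mod 31 = 8^2 - 2*26 = 12
y3 = s (x1 - x3) - y1 mod 31 = 8 * (26 - 12) - 12 = 7

2P = (12, 7)


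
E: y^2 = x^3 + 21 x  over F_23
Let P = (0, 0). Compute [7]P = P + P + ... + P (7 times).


k = 7 = 111_2 (binary, LSB first: 111)
Double-and-add from P = (0, 0):
  bit 0 = 1: acc = O + (0, 0) = (0, 0)
  bit 1 = 1: acc = (0, 0) + O = (0, 0)
  bit 2 = 1: acc = (0, 0) + O = (0, 0)

7P = (0, 0)


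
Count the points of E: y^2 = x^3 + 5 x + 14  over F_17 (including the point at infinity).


For each x in F_17, count y with y^2 = x^3 + 5 x + 14 mod 17:
  x = 2: RHS = 15, y in [7, 10]  -> 2 point(s)
  x = 4: RHS = 13, y in [8, 9]  -> 2 point(s)
  x = 7: RHS = 1, y in [1, 16]  -> 2 point(s)
  x = 12: RHS = 0, y in [0]  -> 1 point(s)
  x = 13: RHS = 15, y in [7, 10]  -> 2 point(s)
  x = 15: RHS = 13, y in [8, 9]  -> 2 point(s)
  x = 16: RHS = 8, y in [5, 12]  -> 2 point(s)
Affine points: 13. Add the point at infinity: total = 14.

#E(F_17) = 14


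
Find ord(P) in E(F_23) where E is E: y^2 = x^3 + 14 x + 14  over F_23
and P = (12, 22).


Compute successive multiples of P until we hit O:
  1P = (12, 22)
  2P = (2, 2)
  3P = (13, 22)
  4P = (21, 1)
  5P = (21, 22)
  6P = (13, 1)
  7P = (2, 21)
  8P = (12, 1)
  ... (continuing to 9P)
  9P = O

ord(P) = 9


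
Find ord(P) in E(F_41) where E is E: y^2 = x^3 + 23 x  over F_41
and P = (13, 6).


Compute successive multiples of P until we hit O:
  1P = (13, 6)
  2P = (33, 40)
  3P = (27, 3)
  4P = (0, 0)
  5P = (27, 38)
  6P = (33, 1)
  7P = (13, 35)
  8P = O

ord(P) = 8


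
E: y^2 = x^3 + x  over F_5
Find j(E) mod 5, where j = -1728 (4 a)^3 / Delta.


Delta = -16(4 a^3 + 27 b^2) mod 5 = 1
-1728 * (4 a)^3 = -1728 * (4*1)^3 mod 5 = 3
j = 3 * 1^(-1) mod 5 = 3

j = 3 (mod 5)


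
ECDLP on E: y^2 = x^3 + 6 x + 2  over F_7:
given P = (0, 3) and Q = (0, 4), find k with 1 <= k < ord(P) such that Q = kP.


Enumerate multiples of P until we hit Q = (0, 4):
  1P = (0, 3)
  2P = (1, 3)
  3P = (6, 4)
  4P = (2, 6)
  5P = (2, 1)
  6P = (6, 3)
  7P = (1, 4)
  8P = (0, 4)
Match found at i = 8.

k = 8


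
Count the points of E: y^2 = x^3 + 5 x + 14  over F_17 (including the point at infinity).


For each x in F_17, count y with y^2 = x^3 + 5 x + 14 mod 17:
  x = 2: RHS = 15, y in [7, 10]  -> 2 point(s)
  x = 4: RHS = 13, y in [8, 9]  -> 2 point(s)
  x = 7: RHS = 1, y in [1, 16]  -> 2 point(s)
  x = 12: RHS = 0, y in [0]  -> 1 point(s)
  x = 13: RHS = 15, y in [7, 10]  -> 2 point(s)
  x = 15: RHS = 13, y in [8, 9]  -> 2 point(s)
  x = 16: RHS = 8, y in [5, 12]  -> 2 point(s)
Affine points: 13. Add the point at infinity: total = 14.

#E(F_17) = 14


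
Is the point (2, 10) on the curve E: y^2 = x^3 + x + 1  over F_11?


Check whether y^2 = x^3 + 1 x + 1 (mod 11) for (x, y) = (2, 10).
LHS: y^2 = 10^2 mod 11 = 1
RHS: x^3 + 1 x + 1 = 2^3 + 1*2 + 1 mod 11 = 0
LHS != RHS

No, not on the curve


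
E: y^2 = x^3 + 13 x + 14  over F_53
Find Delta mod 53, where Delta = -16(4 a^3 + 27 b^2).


4 a^3 + 27 b^2 = 4*13^3 + 27*14^2 = 8788 + 5292 = 14080
Delta = -16 * (14080) = -225280
Delta mod 53 = 23

Delta = 23 (mod 53)


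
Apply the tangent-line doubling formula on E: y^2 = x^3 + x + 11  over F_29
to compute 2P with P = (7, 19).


Doubling: s = (3 x1^2 + a) / (2 y1)
s = (3*7^2 + 1) / (2*19) mod 29 = 10
x3 = s^2 - 2 x1 mod 29 = 10^2 - 2*7 = 28
y3 = s (x1 - x3) - y1 mod 29 = 10 * (7 - 28) - 19 = 3

2P = (28, 3)


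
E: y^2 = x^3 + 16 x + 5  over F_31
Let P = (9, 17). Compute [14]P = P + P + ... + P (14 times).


k = 14 = 1110_2 (binary, LSB first: 0111)
Double-and-add from P = (9, 17):
  bit 0 = 0: acc unchanged = O
  bit 1 = 1: acc = O + (23, 4) = (23, 4)
  bit 2 = 1: acc = (23, 4) + (10, 24) = (0, 25)
  bit 3 = 1: acc = (0, 25) + (27, 1) = (9, 14)

14P = (9, 14)


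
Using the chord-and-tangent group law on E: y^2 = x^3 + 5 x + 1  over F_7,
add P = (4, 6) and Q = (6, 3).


P != Q, so use the chord formula.
s = (y2 - y1) / (x2 - x1) = (4) / (2) mod 7 = 2
x3 = s^2 - x1 - x2 mod 7 = 2^2 - 4 - 6 = 1
y3 = s (x1 - x3) - y1 mod 7 = 2 * (4 - 1) - 6 = 0

P + Q = (1, 0)


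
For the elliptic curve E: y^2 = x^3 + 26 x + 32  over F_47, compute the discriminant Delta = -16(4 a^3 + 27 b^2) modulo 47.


4 a^3 + 27 b^2 = 4*26^3 + 27*32^2 = 70304 + 27648 = 97952
Delta = -16 * (97952) = -1567232
Delta mod 47 = 30

Delta = 30 (mod 47)


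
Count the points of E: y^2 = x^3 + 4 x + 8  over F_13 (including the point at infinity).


For each x in F_13, count y with y^2 = x^3 + 4 x + 8 mod 13:
  x = 1: RHS = 0, y in [0]  -> 1 point(s)
  x = 4: RHS = 10, y in [6, 7]  -> 2 point(s)
  x = 5: RHS = 10, y in [6, 7]  -> 2 point(s)
  x = 6: RHS = 1, y in [1, 12]  -> 2 point(s)
  x = 12: RHS = 3, y in [4, 9]  -> 2 point(s)
Affine points: 9. Add the point at infinity: total = 10.

#E(F_13) = 10


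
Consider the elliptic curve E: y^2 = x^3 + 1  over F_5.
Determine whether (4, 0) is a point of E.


Check whether y^2 = x^3 + 0 x + 1 (mod 5) for (x, y) = (4, 0).
LHS: y^2 = 0^2 mod 5 = 0
RHS: x^3 + 0 x + 1 = 4^3 + 0*4 + 1 mod 5 = 0
LHS = RHS

Yes, on the curve


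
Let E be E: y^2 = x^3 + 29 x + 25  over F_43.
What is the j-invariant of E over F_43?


Delta = -16(4 a^3 + 27 b^2) mod 43 = 1
-1728 * (4 a)^3 = -1728 * (4*29)^3 mod 43 = 32
j = 32 * 1^(-1) mod 43 = 32

j = 32 (mod 43)
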